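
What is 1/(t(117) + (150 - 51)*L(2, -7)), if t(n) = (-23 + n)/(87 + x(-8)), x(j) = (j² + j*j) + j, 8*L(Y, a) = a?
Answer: -1656/142699 ≈ -0.011605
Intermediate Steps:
L(Y, a) = a/8
x(j) = j + 2*j² (x(j) = (j² + j²) + j = 2*j² + j = j + 2*j²)
t(n) = -⅑ + n/207 (t(n) = (-23 + n)/(87 - 8*(1 + 2*(-8))) = (-23 + n)/(87 - 8*(1 - 16)) = (-23 + n)/(87 - 8*(-15)) = (-23 + n)/(87 + 120) = (-23 + n)/207 = (-23 + n)*(1/207) = -⅑ + n/207)
1/(t(117) + (150 - 51)*L(2, -7)) = 1/((-⅑ + (1/207)*117) + (150 - 51)*((⅛)*(-7))) = 1/((-⅑ + 13/23) + 99*(-7/8)) = 1/(94/207 - 693/8) = 1/(-142699/1656) = -1656/142699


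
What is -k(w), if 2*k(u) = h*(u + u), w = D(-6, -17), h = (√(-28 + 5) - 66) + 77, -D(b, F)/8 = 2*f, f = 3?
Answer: 528 + 48*I*√23 ≈ 528.0 + 230.2*I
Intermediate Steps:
D(b, F) = -48 (D(b, F) = -16*3 = -8*6 = -48)
h = 11 + I*√23 (h = (√(-23) - 66) + 77 = (I*√23 - 66) + 77 = (-66 + I*√23) + 77 = 11 + I*√23 ≈ 11.0 + 4.7958*I)
w = -48
k(u) = u*(11 + I*√23) (k(u) = ((11 + I*√23)*(u + u))/2 = ((11 + I*√23)*(2*u))/2 = (2*u*(11 + I*√23))/2 = u*(11 + I*√23))
-k(w) = -(-48)*(11 + I*√23) = -(-528 - 48*I*√23) = 528 + 48*I*√23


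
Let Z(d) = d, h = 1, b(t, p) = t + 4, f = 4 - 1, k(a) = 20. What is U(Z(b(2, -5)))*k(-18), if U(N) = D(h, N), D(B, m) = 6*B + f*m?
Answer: 480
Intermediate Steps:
f = 3
b(t, p) = 4 + t
D(B, m) = 3*m + 6*B (D(B, m) = 6*B + 3*m = 3*m + 6*B)
U(N) = 6 + 3*N (U(N) = 3*N + 6*1 = 3*N + 6 = 6 + 3*N)
U(Z(b(2, -5)))*k(-18) = (6 + 3*(4 + 2))*20 = (6 + 3*6)*20 = (6 + 18)*20 = 24*20 = 480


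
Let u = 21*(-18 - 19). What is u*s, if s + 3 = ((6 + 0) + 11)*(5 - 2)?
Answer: -37296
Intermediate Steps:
s = 48 (s = -3 + ((6 + 0) + 11)*(5 - 2) = -3 + (6 + 11)*3 = -3 + 17*3 = -3 + 51 = 48)
u = -777 (u = 21*(-37) = -777)
u*s = -777*48 = -37296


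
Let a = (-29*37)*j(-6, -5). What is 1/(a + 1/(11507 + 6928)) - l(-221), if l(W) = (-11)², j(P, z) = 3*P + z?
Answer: -55049822851/454957366 ≈ -121.00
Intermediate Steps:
j(P, z) = z + 3*P
l(W) = 121
a = 24679 (a = (-29*37)*(-5 + 3*(-6)) = -1073*(-5 - 18) = -1073*(-23) = 24679)
1/(a + 1/(11507 + 6928)) - l(-221) = 1/(24679 + 1/(11507 + 6928)) - 1*121 = 1/(24679 + 1/18435) - 121 = 1/(454957366/18435) - 121 = 18435/454957366 - 121 = -55049822851/454957366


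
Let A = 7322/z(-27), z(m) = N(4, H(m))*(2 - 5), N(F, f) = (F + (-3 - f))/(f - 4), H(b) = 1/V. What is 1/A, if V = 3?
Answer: 3/40271 ≈ 7.4495e-5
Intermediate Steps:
H(b) = 1/3
N(F, f) = (-3 + F - f)/(-4 + f)
z(m) = 6/11 (z(m) = ((-3 + 4 - 1*1/3)/(-4 + 1/3))*(2 - 5) = ((-3 + 4 - 1/3)/(-11/3))*(-3) = -3/11*2/3*(-3) = -2/11*(-3) = 6/11)
A = 40271/3 (A = 7322/(6/11) = 7322*(11/6) = 40271/3 ≈ 13424.)
1/A = 1/(40271/3) = 3/40271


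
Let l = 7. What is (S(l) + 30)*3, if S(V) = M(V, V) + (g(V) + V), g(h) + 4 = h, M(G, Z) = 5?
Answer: 135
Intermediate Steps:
g(h) = -4 + h
S(V) = 1 + 2*V (S(V) = 5 + ((-4 + V) + V) = 5 + (-4 + 2*V) = 1 + 2*V)
(S(l) + 30)*3 = ((1 + 2*7) + 30)*3 = ((1 + 14) + 30)*3 = (15 + 30)*3 = 45*3 = 135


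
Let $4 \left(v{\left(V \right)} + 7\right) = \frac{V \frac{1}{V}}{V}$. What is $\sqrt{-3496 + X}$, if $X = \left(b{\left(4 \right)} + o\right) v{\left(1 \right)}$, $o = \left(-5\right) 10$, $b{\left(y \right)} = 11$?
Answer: $\frac{i \sqrt{12931}}{2} \approx 56.857 i$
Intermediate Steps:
$o = -50$
$v{\left(V \right)} = -7 + \frac{1}{4 V}$ ($v{\left(V \right)} = -7 + \frac{\frac{V}{V} \frac{1}{V}}{4} = -7 + \frac{1 \frac{1}{V}}{4} = -7 + \frac{1}{4 V}$)
$X = \frac{1053}{4}$ ($X = \left(11 - 50\right) \left(-7 + \frac{1}{4 \cdot 1}\right) = - 39 \left(-7 + \frac{1}{4} \cdot 1\right) = - 39 \left(-7 + \frac{1}{4}\right) = \left(-39\right) \left(- \frac{27}{4}\right) = \frac{1053}{4} \approx 263.25$)
$\sqrt{-3496 + X} = \sqrt{-3496 + \frac{1053}{4}} = \sqrt{- \frac{12931}{4}} = \frac{i \sqrt{12931}}{2}$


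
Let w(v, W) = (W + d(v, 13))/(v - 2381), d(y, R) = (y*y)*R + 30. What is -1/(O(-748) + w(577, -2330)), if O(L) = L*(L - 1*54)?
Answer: -1804/1077886607 ≈ -1.6736e-6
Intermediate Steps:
d(y, R) = 30 + R*y**2 (d(y, R) = y**2*R + 30 = R*y**2 + 30 = 30 + R*y**2)
w(v, W) = (30 + W + 13*v**2)/(-2381 + v) (w(v, W) = (W + (30 + 13*v**2))/(v - 2381) = (30 + W + 13*v**2)/(-2381 + v))
O(L) = L*(-54 + L) (O(L) = L*(L - 54) = L*(-54 + L))
-1/(O(-748) + w(577, -2330)) = -1/(-748*(-54 - 748) + (30 - 2330 + 13*577**2)/(-2381 + 577)) = -1/(-748*(-802) + (30 - 2330 + 13*332929)/(-1804)) = -1/(599896 - (30 - 2330 + 4328077)/1804) = -1/(599896 - 1/1804*4325777) = -1/(599896 - 4325777/1804) = -1/1077886607/1804 = -1*1804/1077886607 = -1804/1077886607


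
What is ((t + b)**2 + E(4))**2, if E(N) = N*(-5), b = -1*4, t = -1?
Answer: 25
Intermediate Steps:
b = -4
E(N) = -5*N
((t + b)**2 + E(4))**2 = ((-1 - 4)**2 - 5*4)**2 = ((-5)**2 - 20)**2 = (25 - 20)**2 = 5**2 = 25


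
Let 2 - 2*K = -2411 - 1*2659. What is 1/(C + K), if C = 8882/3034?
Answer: 1517/3851553 ≈ 0.00039387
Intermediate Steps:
K = 2536 (K = 1 - (-2411 - 1*2659)/2 = 1 - (-2411 - 2659)/2 = 1 - ½*(-5070) = 1 + 2535 = 2536)
C = 4441/1517 (C = 8882*(1/3034) = 4441/1517 ≈ 2.9275)
1/(C + K) = 1/(4441/1517 + 2536) = 1/(3851553/1517) = 1517/3851553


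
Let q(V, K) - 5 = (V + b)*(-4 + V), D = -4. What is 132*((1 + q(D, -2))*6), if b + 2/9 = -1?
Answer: 37840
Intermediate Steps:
b = -11/9 (b = -2/9 - 1 = -11/9 ≈ -1.2222)
q(V, K) = 5 + (-4 + V)*(-11/9 + V) (q(V, K) = 5 + (V - 11/9)*(-4 + V) = 5 + (-11/9 + V)*(-4 + V) = 5 + (-4 + V)*(-11/9 + V))
132*((1 + q(D, -2))*6) = 132*((1 + (89/9 + (-4)² - 47/9*(-4)))*6) = 132*((1 + (89/9 + 16 + 188/9))*6) = 132*((1 + 421/9)*6) = 132*((430/9)*6) = 132*(860/3) = 37840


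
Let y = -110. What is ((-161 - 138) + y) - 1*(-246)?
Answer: -163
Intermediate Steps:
((-161 - 138) + y) - 1*(-246) = ((-161 - 138) - 110) - 1*(-246) = (-299 - 110) + 246 = -409 + 246 = -163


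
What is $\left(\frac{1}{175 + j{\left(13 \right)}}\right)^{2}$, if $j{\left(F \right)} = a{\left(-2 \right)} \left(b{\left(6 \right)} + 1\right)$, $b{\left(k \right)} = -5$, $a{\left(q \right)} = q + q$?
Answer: $\frac{1}{36481} \approx 2.7412 \cdot 10^{-5}$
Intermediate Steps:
$a{\left(q \right)} = 2 q$
$j{\left(F \right)} = 16$ ($j{\left(F \right)} = 2 \left(-2\right) \left(-5 + 1\right) = \left(-4\right) \left(-4\right) = 16$)
$\left(\frac{1}{175 + j{\left(13 \right)}}\right)^{2} = \left(\frac{1}{175 + 16}\right)^{2} = \left(\frac{1}{191}\right)^{2} = \frac{1}{36481}$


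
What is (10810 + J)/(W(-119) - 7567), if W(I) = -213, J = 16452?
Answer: -13631/3890 ≈ -3.5041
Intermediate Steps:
(10810 + J)/(W(-119) - 7567) = (10810 + 16452)/(-213 - 7567) = 27262/(-7780) = 27262*(-1/7780) = -13631/3890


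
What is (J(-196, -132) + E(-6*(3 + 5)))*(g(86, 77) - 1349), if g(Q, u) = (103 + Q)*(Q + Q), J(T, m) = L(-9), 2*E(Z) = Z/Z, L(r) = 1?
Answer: 93477/2 ≈ 46739.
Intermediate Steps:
E(Z) = ½ (E(Z) = (Z/Z)/2 = (½)*1 = ½)
J(T, m) = 1
g(Q, u) = 2*Q*(103 + Q) (g(Q, u) = (103 + Q)*(2*Q) = 2*Q*(103 + Q))
(J(-196, -132) + E(-6*(3 + 5)))*(g(86, 77) - 1349) = (1 + ½)*(2*86*(103 + 86) - 1349) = 3*(2*86*189 - 1349)/2 = 3*(32508 - 1349)/2 = (3/2)*31159 = 93477/2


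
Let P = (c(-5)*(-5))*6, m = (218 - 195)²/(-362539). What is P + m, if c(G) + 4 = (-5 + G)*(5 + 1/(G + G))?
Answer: 576436481/362539 ≈ 1590.0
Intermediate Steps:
c(G) = -4 + (-5 + G)*(5 + 1/(2*G)) (c(G) = -4 + (-5 + G)*(5 + 1/(G + G)) = -4 + (-5 + G)*(5 + 1/(2*G)))
m = -529/362539 (m = 23²*(-1/362539) = 529*(-1/362539) = -529/362539 ≈ -0.0014592)
P = 1590 (P = (((½)*(-5 - 5*(-57 + 10*(-5)))/(-5))*(-5))*6 = (((½)*(-⅕)*(-5 - 5*(-57 - 50)))*(-5))*6 = (((½)*(-⅕)*(-5 - 5*(-107)))*(-5))*6 = (((½)*(-⅕)*(-5 + 535))*(-5))*6 = (((½)*(-⅕)*530)*(-5))*6 = -53*(-5)*6 = 265*6 = 1590)
P + m = 1590 - 529/362539 = 576436481/362539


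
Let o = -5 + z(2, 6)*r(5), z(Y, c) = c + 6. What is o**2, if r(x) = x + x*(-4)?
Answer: 34225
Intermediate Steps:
z(Y, c) = 6 + c
r(x) = -3*x (r(x) = x - 4*x = -3*x)
o = -185 (o = -5 + (6 + 6)*(-3*5) = -5 + 12*(-15) = -5 - 180 = -185)
o**2 = (-185)**2 = 34225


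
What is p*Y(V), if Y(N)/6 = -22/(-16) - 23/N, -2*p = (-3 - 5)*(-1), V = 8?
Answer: 36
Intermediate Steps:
p = -4 (p = -(-3 - 5)*(-1)/2 = -(-4)*(-1) = -½*8 = -4)
Y(N) = 33/4 - 138/N (Y(N) = 6*(-22/(-16) - 23/N) = 6*(-22*(-1/16) - 23/N) = 6*(11/8 - 23/N) = 33/4 - 138/N)
p*Y(V) = -4*(33/4 - 138/8) = -4*(33/4 - 138*⅛) = -4*(33/4 - 69/4) = -4*(-9) = 36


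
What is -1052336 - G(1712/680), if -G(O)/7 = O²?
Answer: -7602807028/7225 ≈ -1.0523e+6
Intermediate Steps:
G(O) = -7*O²
-1052336 - G(1712/680) = -1052336 - (-7)*(1712/680)² = -1052336 - (-7)*(1712*(1/680))² = -1052336 - (-7)*(214/85)² = -1052336 - (-7)*45796/7225 = -1052336 - 1*(-320572/7225) = -1052336 + 320572/7225 = -7602807028/7225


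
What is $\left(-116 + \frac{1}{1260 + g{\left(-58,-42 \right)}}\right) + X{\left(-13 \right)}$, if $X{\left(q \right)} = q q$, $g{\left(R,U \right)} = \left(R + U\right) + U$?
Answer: $\frac{59255}{1118} \approx 53.001$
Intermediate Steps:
$g{\left(R,U \right)} = R + 2 U$
$X{\left(q \right)} = q^{2}$
$\left(-116 + \frac{1}{1260 + g{\left(-58,-42 \right)}}\right) + X{\left(-13 \right)} = \left(-116 + \frac{1}{1260 + \left(-58 + 2 \left(-42\right)\right)}\right) + \left(-13\right)^{2} = \left(-116 + \frac{1}{1260 - 142}\right) + 169 = \left(-116 + \frac{1}{1118}\right) + 169 = - \frac{129687}{1118} + 169 = \frac{59255}{1118}$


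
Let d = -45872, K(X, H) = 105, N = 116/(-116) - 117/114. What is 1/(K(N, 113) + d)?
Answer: -1/45767 ≈ -2.1850e-5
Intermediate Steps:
N = -77/38 (N = 116*(-1/116) - 117*1/114 = -1 - 39/38 = -77/38 ≈ -2.0263)
1/(K(N, 113) + d) = 1/(105 - 45872) = 1/(-45767) = -1/45767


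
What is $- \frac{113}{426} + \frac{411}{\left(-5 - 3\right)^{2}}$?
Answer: $\frac{83927}{13632} \approx 6.1566$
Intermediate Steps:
$- \frac{113}{426} + \frac{411}{\left(-5 - 3\right)^{2}} = \left(-113\right) \frac{1}{426} + \frac{411}{\left(-8\right)^{2}} = - \frac{113}{426} + \frac{411}{64} = \frac{83927}{13632}$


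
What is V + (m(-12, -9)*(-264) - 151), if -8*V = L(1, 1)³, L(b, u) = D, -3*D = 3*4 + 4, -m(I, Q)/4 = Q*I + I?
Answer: 2733587/27 ≈ 1.0124e+5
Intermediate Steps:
m(I, Q) = -4*I - 4*I*Q (m(I, Q) = -4*(Q*I + I) = -4*(I*Q + I) = -4*(I + I*Q) = -4*I - 4*I*Q)
D = -16/3 (D = -(3*4 + 4)/3 = -(12 + 4)/3 = -⅓*16 = -16/3 ≈ -5.3333)
L(b, u) = -16/3
V = 512/27 (V = -(-16/3)³/8 = -⅛*(-4096/27) = 512/27 ≈ 18.963)
V + (m(-12, -9)*(-264) - 151) = 512/27 + (-4*(-12)*(1 - 9)*(-264) - 151) = 512/27 + (-4*(-12)*(-8)*(-264) - 151) = 512/27 + (-384*(-264) - 151) = 512/27 + (101376 - 151) = 512/27 + 101225 = 2733587/27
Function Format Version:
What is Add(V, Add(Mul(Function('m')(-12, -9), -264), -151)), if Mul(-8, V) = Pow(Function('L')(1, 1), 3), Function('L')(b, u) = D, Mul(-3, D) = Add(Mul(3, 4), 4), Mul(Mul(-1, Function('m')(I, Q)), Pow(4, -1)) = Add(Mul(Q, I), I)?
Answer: Rational(2733587, 27) ≈ 1.0124e+5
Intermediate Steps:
Function('m')(I, Q) = Add(Mul(-4, I), Mul(-4, I, Q)) (Function('m')(I, Q) = Mul(-4, Add(Mul(Q, I), I)) = Mul(-4, Add(Mul(I, Q), I)) = Mul(-4, Add(I, Mul(I, Q))) = Add(Mul(-4, I), Mul(-4, I, Q)))
D = Rational(-16, 3) (D = Mul(Rational(-1, 3), Add(Mul(3, 4), 4)) = Mul(Rational(-1, 3), Add(12, 4)) = Mul(Rational(-1, 3), 16) = Rational(-16, 3) ≈ -5.3333)
Function('L')(b, u) = Rational(-16, 3)
V = Rational(512, 27) (V = Mul(Rational(-1, 8), Pow(Rational(-16, 3), 3)) = Mul(Rational(-1, 8), Rational(-4096, 27)) = Rational(512, 27) ≈ 18.963)
Add(V, Add(Mul(Function('m')(-12, -9), -264), -151)) = Add(Rational(512, 27), Add(Mul(Mul(-4, -12, Add(1, -9)), -264), -151)) = Add(Rational(512, 27), Add(Mul(Mul(-4, -12, -8), -264), -151)) = Add(Rational(512, 27), Add(Mul(-384, -264), -151)) = Add(Rational(512, 27), Add(101376, -151)) = Add(Rational(512, 27), 101225) = Rational(2733587, 27)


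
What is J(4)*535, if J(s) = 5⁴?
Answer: 334375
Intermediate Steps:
J(s) = 625
J(4)*535 = 625*535 = 334375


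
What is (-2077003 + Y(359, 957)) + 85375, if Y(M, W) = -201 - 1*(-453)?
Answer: -1991376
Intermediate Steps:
Y(M, W) = 252 (Y(M, W) = -201 + 453 = 252)
(-2077003 + Y(359, 957)) + 85375 = (-2077003 + 252) + 85375 = -2076751 + 85375 = -1991376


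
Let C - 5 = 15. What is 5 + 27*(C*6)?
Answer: 3245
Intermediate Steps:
C = 20 (C = 5 + 15 = 20)
5 + 27*(C*6) = 5 + 27*(20*6) = 5 + 27*120 = 5 + 3240 = 3245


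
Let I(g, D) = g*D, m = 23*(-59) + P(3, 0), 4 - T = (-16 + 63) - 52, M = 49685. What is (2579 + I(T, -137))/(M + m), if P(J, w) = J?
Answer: 1346/48331 ≈ 0.027850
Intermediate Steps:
T = 9 (T = 4 - ((-16 + 63) - 52) = 4 - (47 - 52) = 4 - 1*(-5) = 4 + 5 = 9)
m = -1354 (m = 23*(-59) + 3 = -1357 + 3 = -1354)
I(g, D) = D*g
(2579 + I(T, -137))/(M + m) = (2579 - 137*9)/(49685 - 1354) = (2579 - 1233)/48331 = 1346*(1/48331) = 1346/48331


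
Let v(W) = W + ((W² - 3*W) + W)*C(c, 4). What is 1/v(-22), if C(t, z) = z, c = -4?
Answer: 1/2090 ≈ 0.00047847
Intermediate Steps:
v(W) = -7*W + 4*W² (v(W) = W + ((W² - 3*W) + W)*4 = W + (W² - 2*W)*4 = W + (-8*W + 4*W²) = -7*W + 4*W²)
1/v(-22) = 1/(-22*(-7 + 4*(-22))) = 1/(-22*(-7 - 88)) = 1/(-22*(-95)) = 1/2090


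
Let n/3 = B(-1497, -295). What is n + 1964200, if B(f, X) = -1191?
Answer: 1960627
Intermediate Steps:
n = -3573 (n = 3*(-1191) = -3573)
n + 1964200 = -3573 + 1964200 = 1960627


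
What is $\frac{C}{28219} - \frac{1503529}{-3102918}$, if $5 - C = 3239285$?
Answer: $- \frac{10008792134189}{87561243042} \approx -114.31$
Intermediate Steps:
$C = -3239280$ ($C = 5 - 3239285 = -3239280$)
$\frac{C}{28219} - \frac{1503529}{-3102918} = - \frac{3239280}{28219} - \frac{1503529}{-3102918} = \left(-3239280\right) \frac{1}{28219} - - \frac{1503529}{3102918} = - \frac{3239280}{28219} + \frac{1503529}{3102918} = - \frac{10008792134189}{87561243042}$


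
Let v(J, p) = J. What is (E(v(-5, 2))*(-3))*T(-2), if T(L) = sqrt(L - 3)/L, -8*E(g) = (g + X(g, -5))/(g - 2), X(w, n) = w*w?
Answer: 15*I*sqrt(5)/28 ≈ 1.1979*I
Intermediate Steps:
X(w, n) = w**2
E(g) = -(g + g**2)/(8*(-2 + g)) (E(g) = -(g + g**2)/(8*(g - 2)) = -(g + g**2)/(8*(-2 + g)))
T(L) = sqrt(-3 + L)/L
(E(v(-5, 2))*(-3))*T(-2) = (((1/8)*(-5)*(-1 - 1*(-5))/(-2 - 5))*(-3))*(sqrt(-3 - 2)/(-2)) = (((1/8)*(-5)*(-1 + 5)/(-7))*(-3))*(-I*sqrt(5)/2) = (((1/8)*(-5)*(-1/7)*4)*(-3))*(-I*sqrt(5)/2) = ((5/14)*(-3))*(-I*sqrt(5)/2) = -(-15)*I*sqrt(5)/28 = 15*I*sqrt(5)/28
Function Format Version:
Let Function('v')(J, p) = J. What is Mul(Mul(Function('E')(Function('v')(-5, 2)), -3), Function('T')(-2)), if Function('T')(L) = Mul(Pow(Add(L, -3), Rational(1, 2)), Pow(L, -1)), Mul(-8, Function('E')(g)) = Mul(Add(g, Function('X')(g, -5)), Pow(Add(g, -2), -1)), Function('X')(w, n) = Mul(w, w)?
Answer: Mul(Rational(15, 28), I, Pow(5, Rational(1, 2))) ≈ Mul(1.1979, I)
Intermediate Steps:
Function('X')(w, n) = Pow(w, 2)
Function('E')(g) = Mul(Rational(-1, 8), Pow(Add(-2, g), -1), Add(g, Pow(g, 2))) (Function('E')(g) = Mul(Rational(-1, 8), Mul(Add(g, Pow(g, 2)), Pow(Add(g, -2), -1))) = Mul(Rational(-1, 8), Mul(Add(g, Pow(g, 2)), Pow(Add(-2, g), -1))) = Mul(Rational(-1, 8), Mul(Pow(Add(-2, g), -1), Add(g, Pow(g, 2)))) = Mul(Rational(-1, 8), Pow(Add(-2, g), -1), Add(g, Pow(g, 2))))
Function('T')(L) = Mul(Pow(L, -1), Pow(Add(-3, L), Rational(1, 2))) (Function('T')(L) = Mul(Pow(Add(-3, L), Rational(1, 2)), Pow(L, -1)) = Mul(Pow(L, -1), Pow(Add(-3, L), Rational(1, 2))))
Mul(Mul(Function('E')(Function('v')(-5, 2)), -3), Function('T')(-2)) = Mul(Mul(Mul(Rational(1, 8), -5, Pow(Add(-2, -5), -1), Add(-1, Mul(-1, -5))), -3), Mul(Pow(-2, -1), Pow(Add(-3, -2), Rational(1, 2)))) = Mul(Mul(Mul(Rational(1, 8), -5, Pow(-7, -1), Add(-1, 5)), -3), Mul(Rational(-1, 2), Pow(-5, Rational(1, 2)))) = Mul(Mul(Mul(Rational(1, 8), -5, Rational(-1, 7), 4), -3), Mul(Rational(-1, 2), Mul(I, Pow(5, Rational(1, 2))))) = Mul(Mul(Rational(5, 14), -3), Mul(Rational(-1, 2), I, Pow(5, Rational(1, 2)))) = Mul(Rational(-15, 14), Mul(Rational(-1, 2), I, Pow(5, Rational(1, 2)))) = Mul(Rational(15, 28), I, Pow(5, Rational(1, 2)))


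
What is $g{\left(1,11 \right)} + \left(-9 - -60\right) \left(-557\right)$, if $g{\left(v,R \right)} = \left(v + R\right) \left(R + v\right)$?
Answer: $-28263$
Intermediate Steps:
$g{\left(v,R \right)} = \left(R + v\right)^{2}$ ($g{\left(v,R \right)} = \left(R + v\right) \left(R + v\right) = \left(R + v\right)^{2}$)
$g{\left(1,11 \right)} + \left(-9 - -60\right) \left(-557\right) = \left(11 + 1\right)^{2} + \left(-9 - -60\right) \left(-557\right) = 12^{2} + \left(-9 + 60\right) \left(-557\right) = 144 + 51 \left(-557\right) = 144 - 28407 = -28263$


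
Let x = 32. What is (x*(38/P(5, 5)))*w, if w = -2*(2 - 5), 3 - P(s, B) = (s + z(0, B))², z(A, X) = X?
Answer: -7296/97 ≈ -75.217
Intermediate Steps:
P(s, B) = 3 - (B + s)² (P(s, B) = 3 - (s + B)² = 3 - (B + s)²)
w = 6 (w = -2*(-3) = 6)
(x*(38/P(5, 5)))*w = (32*(38/(3 - (5 + 5)²)))*6 = (32*(38/(3 - 1*10²)))*6 = (32*(38/(3 - 1*100)))*6 = (32*(38/(3 - 100)))*6 = (32*(38/(-97)))*6 = (32*(38*(-1/97)))*6 = (32*(-38/97))*6 = -1216/97*6 = -7296/97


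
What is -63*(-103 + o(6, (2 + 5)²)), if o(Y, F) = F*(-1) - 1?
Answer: 9639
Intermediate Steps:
o(Y, F) = -1 - F (o(Y, F) = -F - 1 = -1 - F)
-63*(-103 + o(6, (2 + 5)²)) = -63*(-103 + (-1 - (2 + 5)²)) = -63*(-103 + (-1 - 1*7²)) = -63*(-103 + (-1 - 1*49)) = -63*(-103 + (-1 - 49)) = -63*(-103 - 50) = -63*(-153) = 9639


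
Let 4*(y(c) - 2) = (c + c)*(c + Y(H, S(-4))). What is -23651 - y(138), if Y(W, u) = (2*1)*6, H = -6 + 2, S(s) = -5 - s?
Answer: -34003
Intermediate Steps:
H = -4
Y(W, u) = 12 (Y(W, u) = 2*6 = 12)
y(c) = 2 + c*(12 + c)/2 (y(c) = 2 + ((c + c)*(c + 12))/4 = 2 + ((2*c)*(12 + c))/4 = 2 + (2*c*(12 + c))/4 = 2 + c*(12 + c)/2)
-23651 - y(138) = -23651 - (2 + (½)*138² + 6*138) = -23651 - (2 + (½)*19044 + 828) = -23651 - (2 + 9522 + 828) = -23651 - 1*10352 = -23651 - 10352 = -34003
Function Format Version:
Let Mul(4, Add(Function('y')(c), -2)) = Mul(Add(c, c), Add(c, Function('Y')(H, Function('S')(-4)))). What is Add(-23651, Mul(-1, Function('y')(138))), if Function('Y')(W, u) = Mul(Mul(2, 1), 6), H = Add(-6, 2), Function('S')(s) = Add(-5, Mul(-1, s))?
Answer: -34003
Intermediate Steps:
H = -4
Function('Y')(W, u) = 12 (Function('Y')(W, u) = Mul(2, 6) = 12)
Function('y')(c) = Add(2, Mul(Rational(1, 2), c, Add(12, c))) (Function('y')(c) = Add(2, Mul(Rational(1, 4), Mul(Add(c, c), Add(c, 12)))) = Add(2, Mul(Rational(1, 4), Mul(Mul(2, c), Add(12, c)))) = Add(2, Mul(Rational(1, 4), Mul(2, c, Add(12, c)))) = Add(2, Mul(Rational(1, 2), c, Add(12, c))))
Add(-23651, Mul(-1, Function('y')(138))) = Add(-23651, Mul(-1, Add(2, Mul(Rational(1, 2), Pow(138, 2)), Mul(6, 138)))) = Add(-23651, Mul(-1, Add(2, Mul(Rational(1, 2), 19044), 828))) = Add(-23651, Mul(-1, Add(2, 9522, 828))) = Add(-23651, Mul(-1, 10352)) = Add(-23651, -10352) = -34003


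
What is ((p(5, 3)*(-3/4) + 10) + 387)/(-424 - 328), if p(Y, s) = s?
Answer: -1579/3008 ≈ -0.52493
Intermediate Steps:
((p(5, 3)*(-3/4) + 10) + 387)/(-424 - 328) = ((3*(-3/4) + 10) + 387)/(-424 - 328) = ((3*(-3*1/4) + 10) + 387)/(-752) = ((3*(-3/4) + 10) + 387)*(-1/752) = ((-9/4 + 10) + 387)*(-1/752) = (31/4 + 387)*(-1/752) = (1579/4)*(-1/752) = -1579/3008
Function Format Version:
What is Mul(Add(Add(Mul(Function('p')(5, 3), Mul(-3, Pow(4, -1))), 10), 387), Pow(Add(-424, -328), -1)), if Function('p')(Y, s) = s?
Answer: Rational(-1579, 3008) ≈ -0.52493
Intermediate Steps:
Mul(Add(Add(Mul(Function('p')(5, 3), Mul(-3, Pow(4, -1))), 10), 387), Pow(Add(-424, -328), -1)) = Mul(Add(Add(Mul(3, Mul(-3, Pow(4, -1))), 10), 387), Pow(Add(-424, -328), -1)) = Mul(Add(Add(Mul(3, Mul(-3, Rational(1, 4))), 10), 387), Pow(-752, -1)) = Mul(Add(Add(Mul(3, Rational(-3, 4)), 10), 387), Rational(-1, 752)) = Mul(Add(Add(Rational(-9, 4), 10), 387), Rational(-1, 752)) = Mul(Add(Rational(31, 4), 387), Rational(-1, 752)) = Mul(Rational(1579, 4), Rational(-1, 752)) = Rational(-1579, 3008)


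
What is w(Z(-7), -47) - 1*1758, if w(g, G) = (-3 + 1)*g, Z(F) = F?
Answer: -1744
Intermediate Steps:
w(g, G) = -2*g
w(Z(-7), -47) - 1*1758 = -2*(-7) - 1*1758 = 14 - 1758 = -1744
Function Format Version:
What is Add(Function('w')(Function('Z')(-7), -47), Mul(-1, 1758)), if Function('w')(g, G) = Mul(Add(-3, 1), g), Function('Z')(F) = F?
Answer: -1744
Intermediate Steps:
Function('w')(g, G) = Mul(-2, g)
Add(Function('w')(Function('Z')(-7), -47), Mul(-1, 1758)) = Add(Mul(-2, -7), Mul(-1, 1758)) = Add(14, -1758) = -1744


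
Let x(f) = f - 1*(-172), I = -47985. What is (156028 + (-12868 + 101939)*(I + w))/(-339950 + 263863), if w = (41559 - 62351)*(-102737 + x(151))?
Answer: -189662790940141/76087 ≈ -2.4927e+9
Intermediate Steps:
x(f) = 172 + f (x(f) = f + 172 = 172 + f)
w = 2129391888 (w = (41559 - 62351)*(-102737 + (172 + 151)) = -20792*(-102737 + 323) = -20792*(-102414) = 2129391888)
(156028 + (-12868 + 101939)*(I + w))/(-339950 + 263863) = (156028 + (-12868 + 101939)*(-47985 + 2129391888))/(-339950 + 263863) = (156028 + 89071*2129343903)/(-76087) = (156028 + 189662790784113)*(-1/76087) = 189662790940141*(-1/76087) = -189662790940141/76087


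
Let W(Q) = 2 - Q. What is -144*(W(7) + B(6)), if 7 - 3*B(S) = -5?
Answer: 144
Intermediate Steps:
B(S) = 4 (B(S) = 7/3 - ⅓*(-5) = 7/3 + 5/3 = 4)
-144*(W(7) + B(6)) = -144*((2 - 1*7) + 4) = -144*((2 - 7) + 4) = -144*(-5 + 4) = -144*(-1) = 144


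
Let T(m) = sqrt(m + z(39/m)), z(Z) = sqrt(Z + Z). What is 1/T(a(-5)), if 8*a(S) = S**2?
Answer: 2*sqrt(10)/sqrt(125 + 32*sqrt(39)) ≈ 0.35091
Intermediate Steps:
a(S) = S**2/8
z(Z) = sqrt(2)*sqrt(Z) (z(Z) = sqrt(2*Z) = sqrt(2)*sqrt(Z))
T(m) = sqrt(m + sqrt(78)*sqrt(1/m)) (T(m) = sqrt(m + sqrt(2)*sqrt(39/m)) = sqrt(m + sqrt(2)*(sqrt(39)*sqrt(1/m))) = sqrt(m + sqrt(78)*sqrt(1/m)))
1/T(a(-5)) = 1/(sqrt((1/8)*(-5)**2 + sqrt(78)*sqrt(1/((1/8)*(-5)**2)))) = 1/(sqrt((1/8)*25 + sqrt(78)*sqrt(1/((1/8)*25)))) = 1/(sqrt(25/8 + sqrt(78)*sqrt(1/(25/8)))) = 1/(sqrt(25/8 + sqrt(78)*sqrt(8/25))) = 1/(sqrt(25/8 + sqrt(78)*(2*sqrt(2)/5))) = 1/(sqrt(25/8 + 4*sqrt(39)/5)) = 1/sqrt(25/8 + 4*sqrt(39)/5)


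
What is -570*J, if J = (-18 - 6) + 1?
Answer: 13110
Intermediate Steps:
J = -23 (J = -24 + 1 = -23)
-570*J = -570*(-23) = 13110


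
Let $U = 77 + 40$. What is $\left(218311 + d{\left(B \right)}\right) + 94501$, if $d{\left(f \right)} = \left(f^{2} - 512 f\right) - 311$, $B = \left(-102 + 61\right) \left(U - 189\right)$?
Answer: $7515381$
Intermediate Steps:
$U = 117$
$B = 2952$ ($B = \left(-102 + 61\right) \left(117 - 189\right) = \left(-41\right) \left(-72\right) = 2952$)
$d{\left(f \right)} = -311 + f^{2} - 512 f$
$\left(218311 + d{\left(B \right)}\right) + 94501 = \left(218311 - \left(1511735 - 8714304\right)\right) + 94501 = \left(218311 - -7202569\right) + 94501 = \left(218311 + 7202569\right) + 94501 = 7420880 + 94501 = 7515381$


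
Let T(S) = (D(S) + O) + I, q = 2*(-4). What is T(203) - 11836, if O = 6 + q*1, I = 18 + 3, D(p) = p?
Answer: -11614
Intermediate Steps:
q = -8
I = 21
O = -2 (O = 6 - 8*1 = 6 - 8 = -2)
T(S) = 19 + S (T(S) = (S - 2) + 21 = (-2 + S) + 21 = 19 + S)
T(203) - 11836 = (19 + 203) - 11836 = 222 - 11836 = -11614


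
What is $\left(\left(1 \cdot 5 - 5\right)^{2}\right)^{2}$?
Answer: $0$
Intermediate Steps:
$\left(\left(1 \cdot 5 - 5\right)^{2}\right)^{2} = \left(\left(5 - 5\right)^{2}\right)^{2} = \left(0^{2}\right)^{2} = 0^{2} = 0$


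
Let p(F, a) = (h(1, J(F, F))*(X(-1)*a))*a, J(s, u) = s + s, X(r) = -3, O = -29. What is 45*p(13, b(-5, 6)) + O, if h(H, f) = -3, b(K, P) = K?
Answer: 10096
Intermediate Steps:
J(s, u) = 2*s
p(F, a) = 9*a² (p(F, a) = (-(-9)*a)*a = (9*a)*a = 9*a²)
45*p(13, b(-5, 6)) + O = 45*(9*(-5)²) - 29 = 45*(9*25) - 29 = 45*225 - 29 = 10125 - 29 = 10096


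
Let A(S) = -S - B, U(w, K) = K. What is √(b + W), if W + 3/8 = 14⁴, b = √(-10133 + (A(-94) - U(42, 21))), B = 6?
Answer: √(614650 + 16*I*√10066)/4 ≈ 196.0 + 0.25594*I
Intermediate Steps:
A(S) = -6 - S (A(S) = -S - 1*6 = -S - 6 = -6 - S)
b = I*√10066 (b = √(-10133 + ((-6 - 1*(-94)) - 1*21)) = √(-10133 + ((-6 + 94) - 21)) = √(-10133 + (88 - 21)) = √(-10133 + 67) = √(-10066) = I*√10066 ≈ 100.33*I)
W = 307325/8 (W = -3/8 + 14⁴ = -3/8 + 38416 = 307325/8 ≈ 38416.)
√(b + W) = √(I*√10066 + 307325/8) = √(307325/8 + I*√10066)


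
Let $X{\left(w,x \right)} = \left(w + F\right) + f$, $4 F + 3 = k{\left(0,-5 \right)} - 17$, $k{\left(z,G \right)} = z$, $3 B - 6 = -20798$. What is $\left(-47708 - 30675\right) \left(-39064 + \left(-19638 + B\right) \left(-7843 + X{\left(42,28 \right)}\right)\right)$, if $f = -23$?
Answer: $- \frac{48903238510406}{3} \approx -1.6301 \cdot 10^{13}$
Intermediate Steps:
$B = - \frac{20792}{3}$ ($B = 2 + \frac{1}{3} \left(-20798\right) = 2 - \frac{20798}{3} = - \frac{20792}{3} \approx -6930.7$)
$F = -5$ ($F = - \frac{3}{4} + \frac{0 - 17}{4} = - \frac{3}{4} + \frac{1}{4} \left(-17\right) = - \frac{3}{4} - \frac{17}{4} = -5$)
$X{\left(w,x \right)} = -28 + w$ ($X{\left(w,x \right)} = \left(w - 5\right) - 23 = \left(-5 + w\right) - 23 = -28 + w$)
$\left(-47708 - 30675\right) \left(-39064 + \left(-19638 + B\right) \left(-7843 + X{\left(42,28 \right)}\right)\right) = \left(-47708 - 30675\right) \left(-39064 + \left(-19638 - \frac{20792}{3}\right) \left(-7843 + \left(-28 + 42\right)\right)\right) = - 78383 \left(-39064 - \frac{79706 \left(-7843 + 14\right)}{3}\right) = - 78383 \left(-39064 - - \frac{624018274}{3}\right) = - 78383 \left(-39064 + \frac{624018274}{3}\right) = \left(-78383\right) \frac{623901082}{3} = - \frac{48903238510406}{3}$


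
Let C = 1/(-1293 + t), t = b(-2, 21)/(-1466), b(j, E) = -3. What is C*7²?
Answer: -71834/1895535 ≈ -0.037896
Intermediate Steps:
t = 3/1466 (t = -3/(-1466) = -3*(-1/1466) = 3/1466 ≈ 0.0020464)
C = -1466/1895535 (C = 1/(-1293 + 3/1466) = 1/(-1895535/1466) = -1466/1895535 ≈ -0.00077340)
C*7² = -1466/1895535*7² = -1466/1895535*49 = -71834/1895535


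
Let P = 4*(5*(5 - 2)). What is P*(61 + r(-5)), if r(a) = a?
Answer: 3360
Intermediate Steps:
P = 60 (P = 4*(5*3) = 4*15 = 60)
P*(61 + r(-5)) = 60*(61 - 5) = 60*56 = 3360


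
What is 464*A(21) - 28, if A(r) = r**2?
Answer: 204596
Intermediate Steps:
464*A(21) - 28 = 464*21**2 - 28 = 464*441 - 28 = 204624 - 28 = 204596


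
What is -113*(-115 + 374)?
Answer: -29267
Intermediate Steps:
-113*(-115 + 374) = -113*259 = -29267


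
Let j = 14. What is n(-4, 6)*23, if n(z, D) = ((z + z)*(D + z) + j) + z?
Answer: -138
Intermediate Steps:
n(z, D) = 14 + z + 2*z*(D + z) (n(z, D) = ((z + z)*(D + z) + 14) + z = ((2*z)*(D + z) + 14) + z = (2*z*(D + z) + 14) + z = (14 + 2*z*(D + z)) + z = 14 + z + 2*z*(D + z))
n(-4, 6)*23 = (14 - 4 + 2*(-4)² + 2*6*(-4))*23 = (14 - 4 + 2*16 - 48)*23 = (14 - 4 + 32 - 48)*23 = -6*23 = -138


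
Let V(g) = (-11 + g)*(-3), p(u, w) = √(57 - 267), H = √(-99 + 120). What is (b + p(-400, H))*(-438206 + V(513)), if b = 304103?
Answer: -133717738336 - 439712*I*√210 ≈ -1.3372e+11 - 6.372e+6*I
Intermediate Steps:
H = √21 ≈ 4.5826
p(u, w) = I*√210 (p(u, w) = √(-210) = I*√210)
V(g) = 33 - 3*g
(b + p(-400, H))*(-438206 + V(513)) = (304103 + I*√210)*(-438206 + (33 - 3*513)) = (304103 + I*√210)*(-438206 + (33 - 1539)) = (304103 + I*√210)*(-438206 - 1506) = (304103 + I*√210)*(-439712) = -133717738336 - 439712*I*√210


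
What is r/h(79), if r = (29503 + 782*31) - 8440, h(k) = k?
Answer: 45305/79 ≈ 573.48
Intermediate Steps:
r = 45305 (r = (29503 + 24242) - 8440 = 53745 - 8440 = 45305)
r/h(79) = 45305/79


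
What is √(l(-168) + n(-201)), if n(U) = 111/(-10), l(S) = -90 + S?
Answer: 3*I*√2990/10 ≈ 16.404*I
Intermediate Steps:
n(U) = -111/10 (n(U) = 111*(-⅒) = -111/10)
√(l(-168) + n(-201)) = √((-90 - 168) - 111/10) = √(-258 - 111/10) = √(-2691/10) = 3*I*√2990/10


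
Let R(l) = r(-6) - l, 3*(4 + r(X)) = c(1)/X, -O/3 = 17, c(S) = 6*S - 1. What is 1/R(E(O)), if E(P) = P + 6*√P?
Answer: 15138/1302145 + 1944*I*√51/1302145 ≈ 0.011625 + 0.010662*I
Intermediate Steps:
c(S) = -1 + 6*S
O = -51 (O = -3*17 = -51)
r(X) = -4 + 5/(3*X) (r(X) = -4 + ((-1 + 6*1)/X)/3 = -4 + ((-1 + 6)/X)/3 = -4 + (5/X)/3 = -4 + 5/(3*X))
R(l) = -77/18 - l (R(l) = (-4 + (5/3)/(-6)) - l = (-4 + (5/3)*(-⅙)) - l = (-4 - 5/18) - l = -77/18 - l)
1/R(E(O)) = 1/(-77/18 - (-51 + 6*√(-51))) = 1/(-77/18 - (-51 + 6*(I*√51))) = 1/(-77/18 - (-51 + 6*I*√51)) = 1/(-77/18 + (51 - 6*I*√51)) = 1/(841/18 - 6*I*√51)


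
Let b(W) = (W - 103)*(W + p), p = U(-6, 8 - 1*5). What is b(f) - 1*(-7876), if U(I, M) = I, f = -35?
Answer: 13534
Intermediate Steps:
p = -6
b(W) = (-103 + W)*(-6 + W) (b(W) = (W - 103)*(W - 6) = (-103 + W)*(-6 + W))
b(f) - 1*(-7876) = (618 + (-35)² - 109*(-35)) - 1*(-7876) = (618 + 1225 + 3815) + 7876 = 5658 + 7876 = 13534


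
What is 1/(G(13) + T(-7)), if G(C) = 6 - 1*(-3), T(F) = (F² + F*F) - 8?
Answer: 1/99 ≈ 0.010101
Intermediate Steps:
T(F) = -8 + 2*F² (T(F) = (F² + F²) - 8 = 2*F² - 8 = -8 + 2*F²)
G(C) = 9 (G(C) = 6 + 3 = 9)
1/(G(13) + T(-7)) = 1/(9 + (-8 + 2*(-7)²)) = 1/(9 + (-8 + 2*49)) = 1/(9 + (-8 + 98)) = 1/(9 + 90) = 1/99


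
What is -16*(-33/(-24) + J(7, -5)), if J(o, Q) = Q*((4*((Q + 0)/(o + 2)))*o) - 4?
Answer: -10822/9 ≈ -1202.4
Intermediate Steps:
J(o, Q) = -4 + 4*o*Q²/(2 + o) (J(o, Q) = Q*((4*(Q/(2 + o)))*o) - 4 = Q*((4*Q/(2 + o))*o) - 4 = Q*(4*Q*o/(2 + o)) - 4 = 4*o*Q²/(2 + o) - 4 = -4 + 4*o*Q²/(2 + o))
-16*(-33/(-24) + J(7, -5)) = -16*(-33/(-24) + 4*(-2 - 1*7 + 7*(-5)²)/(2 + 7)) = -16*(-33*(-1/24) + 4*(-2 - 7 + 7*25)/9) = -16*(11/8 + 4*(⅑)*(-2 - 7 + 175)) = -16*(11/8 + 4*(⅑)*166) = -16*(11/8 + 664/9) = -16*5411/72 = -10822/9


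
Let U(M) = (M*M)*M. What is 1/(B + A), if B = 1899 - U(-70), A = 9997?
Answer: 1/354896 ≈ 2.8177e-6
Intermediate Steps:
U(M) = M**3 (U(M) = M**2*M = M**3)
B = 344899 (B = 1899 - 1*(-70)**3 = 1899 - 1*(-343000) = 1899 + 343000 = 344899)
1/(B + A) = 1/(344899 + 9997) = 1/354896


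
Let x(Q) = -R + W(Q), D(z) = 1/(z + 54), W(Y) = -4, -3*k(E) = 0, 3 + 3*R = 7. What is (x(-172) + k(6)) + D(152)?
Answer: -3293/618 ≈ -5.3285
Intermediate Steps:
R = 4/3 (R = -1 + (⅓)*7 = -1 + 7/3 = 4/3 ≈ 1.3333)
k(E) = 0 (k(E) = -⅓*0 = 0)
D(z) = 1/(54 + z)
x(Q) = -16/3 (x(Q) = -1*4/3 - 4 = -4/3 - 4 = -16/3)
(x(-172) + k(6)) + D(152) = (-16/3 + 0) + 1/(54 + 152) = -16/3 + 1/206 = -3293/618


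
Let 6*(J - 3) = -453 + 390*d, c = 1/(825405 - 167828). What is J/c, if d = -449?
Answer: -38478118155/2 ≈ -1.9239e+10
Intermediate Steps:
c = 1/657577 ≈ 1.5207e-6
J = -58515/2 (J = 3 + (-453 + 390*(-449))/6 = 3 + (-453 - 175110)/6 = 3 + (1/6)*(-175563) = 3 - 58521/2 = -58515/2 ≈ -29258.)
J/c = -58515/(2*1/657577) = -58515/2*657577 = -38478118155/2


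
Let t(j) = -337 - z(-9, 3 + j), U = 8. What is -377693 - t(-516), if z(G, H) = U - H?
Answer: -376835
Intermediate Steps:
z(G, H) = 8 - H
t(j) = -342 + j (t(j) = -337 - (8 - (3 + j)) = -337 - (8 + (-3 - j)) = -337 - (5 - j) = -337 + (-5 + j) = -342 + j)
-377693 - t(-516) = -377693 - (-342 - 516) = -377693 - 1*(-858) = -377693 + 858 = -376835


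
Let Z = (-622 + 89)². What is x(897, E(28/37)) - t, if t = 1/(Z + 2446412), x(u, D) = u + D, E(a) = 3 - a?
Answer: 90849229235/101028537 ≈ 899.24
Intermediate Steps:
Z = 284089 (Z = (-533)² = 284089)
x(u, D) = D + u
t = 1/2730501 (t = 1/(284089 + 2446412) = 1/2730501 ≈ 3.6623e-7)
x(897, E(28/37)) - t = ((3 - 28/37) + 897) - 1*1/2730501 = ((3 - 28/37) + 897) - 1/2730501 = (83/37 + 897) - 1/2730501 = 33272/37 - 1/2730501 = 90849229235/101028537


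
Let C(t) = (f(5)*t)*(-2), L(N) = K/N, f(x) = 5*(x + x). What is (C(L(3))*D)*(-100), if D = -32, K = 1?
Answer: -320000/3 ≈ -1.0667e+5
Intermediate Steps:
f(x) = 10*x (f(x) = 5*(2*x) = 10*x)
L(N) = 1/N
C(t) = -100*t (C(t) = ((10*5)*t)*(-2) = (50*t)*(-2) = -100*t)
(C(L(3))*D)*(-100) = (-100/3*(-32))*(-100) = (-100*⅓*(-32))*(-100) = -100/3*(-32)*(-100) = (3200/3)*(-100) = -320000/3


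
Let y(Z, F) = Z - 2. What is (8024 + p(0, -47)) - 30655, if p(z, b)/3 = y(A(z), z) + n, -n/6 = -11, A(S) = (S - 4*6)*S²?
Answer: -22439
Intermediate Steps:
A(S) = S²*(-24 + S) (A(S) = (S - 24)*S² = (-24 + S)*S² = S²*(-24 + S))
y(Z, F) = -2 + Z
n = 66 (n = -6*(-11) = 66)
p(z, b) = 192 + 3*z²*(-24 + z) (p(z, b) = 3*((-2 + z²*(-24 + z)) + 66) = 3*(64 + z²*(-24 + z)) = 192 + 3*z²*(-24 + z))
(8024 + p(0, -47)) - 30655 = (8024 + (192 + 3*0²*(-24 + 0))) - 30655 = (8024 + (192 + 3*0*(-24))) - 30655 = (8024 + (192 + 0)) - 30655 = (8024 + 192) - 30655 = 8216 - 30655 = -22439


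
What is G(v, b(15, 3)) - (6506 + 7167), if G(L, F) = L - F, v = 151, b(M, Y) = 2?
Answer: -13524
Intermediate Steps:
G(v, b(15, 3)) - (6506 + 7167) = (151 - 1*2) - (6506 + 7167) = (151 - 2) - 1*13673 = 149 - 13673 = -13524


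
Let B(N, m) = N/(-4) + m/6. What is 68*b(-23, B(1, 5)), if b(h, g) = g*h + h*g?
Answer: -5474/3 ≈ -1824.7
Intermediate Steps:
B(N, m) = -N/4 + m/6 (B(N, m) = N*(-1/4) + m*(1/6) = -N/4 + m/6)
b(h, g) = 2*g*h (b(h, g) = g*h + g*h = 2*g*h)
68*b(-23, B(1, 5)) = 68*(2*(-1/4*1 + (1/6)*5)*(-23)) = 68*(2*(-1/4 + 5/6)*(-23)) = 68*(2*(7/12)*(-23)) = 68*(-161/6) = -5474/3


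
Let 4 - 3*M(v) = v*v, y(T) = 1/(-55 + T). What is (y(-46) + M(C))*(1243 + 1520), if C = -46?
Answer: -196463115/101 ≈ -1.9452e+6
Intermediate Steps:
M(v) = 4/3 - v²/3 (M(v) = 4/3 - v*v/3 = 4/3 - v²/3)
(y(-46) + M(C))*(1243 + 1520) = (1/(-55 - 46) + (4/3 - ⅓*(-46)²))*(1243 + 1520) = (1/(-101) + (4/3 - ⅓*2116))*2763 = (-1/101 + (4/3 - 2116/3))*2763 = (-1/101 - 704)*2763 = -71105/101*2763 = -196463115/101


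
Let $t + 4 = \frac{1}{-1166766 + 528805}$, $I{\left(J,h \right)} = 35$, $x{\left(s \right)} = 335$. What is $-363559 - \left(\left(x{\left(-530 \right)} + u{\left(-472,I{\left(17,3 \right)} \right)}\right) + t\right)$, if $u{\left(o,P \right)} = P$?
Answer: $- \frac{232169956924}{637961} \approx -3.6393 \cdot 10^{5}$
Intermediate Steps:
$t = - \frac{2551845}{637961}$ ($t = -4 + \frac{1}{-1166766 + 528805} = -4 + \frac{1}{-637961} = -4 - \frac{1}{637961} = - \frac{2551845}{637961} \approx -4.0$)
$-363559 - \left(\left(x{\left(-530 \right)} + u{\left(-472,I{\left(17,3 \right)} \right)}\right) + t\right) = -363559 - \left(\left(335 + 35\right) - \frac{2551845}{637961}\right) = -363559 - \left(370 - \frac{2551845}{637961}\right) = -363559 - \frac{233493725}{637961} = - \frac{232169956924}{637961}$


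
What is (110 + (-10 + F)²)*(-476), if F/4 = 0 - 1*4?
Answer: -374136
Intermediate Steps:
F = -16 (F = 4*(0 - 1*4) = 4*(0 - 4) = 4*(-4) = -16)
(110 + (-10 + F)²)*(-476) = (110 + (-10 - 16)²)*(-476) = (110 + (-26)²)*(-476) = (110 + 676)*(-476) = 786*(-476) = -374136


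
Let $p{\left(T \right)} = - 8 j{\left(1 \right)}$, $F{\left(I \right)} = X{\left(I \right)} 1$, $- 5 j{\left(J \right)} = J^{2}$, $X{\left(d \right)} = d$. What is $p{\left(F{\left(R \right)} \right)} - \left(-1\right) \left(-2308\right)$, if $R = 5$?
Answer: $- \frac{11532}{5} \approx -2306.4$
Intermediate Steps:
$j{\left(J \right)} = - \frac{J^{2}}{5}$
$F{\left(I \right)} = I$ ($F{\left(I \right)} = I 1 = I$)
$p{\left(T \right)} = \frac{8}{5}$ ($p{\left(T \right)} = - 8 \left(- \frac{1^{2}}{5}\right) = - 8 \left(\left(- \frac{1}{5}\right) 1\right) = \left(-8\right) \left(- \frac{1}{5}\right) = \frac{8}{5}$)
$p{\left(F{\left(R \right)} \right)} - \left(-1\right) \left(-2308\right) = \frac{8}{5} - \left(-1\right) \left(-2308\right) = \frac{8}{5} - 2308 = - \frac{11532}{5}$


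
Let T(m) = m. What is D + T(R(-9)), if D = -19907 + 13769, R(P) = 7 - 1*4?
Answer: -6135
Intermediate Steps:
R(P) = 3 (R(P) = 7 - 4 = 3)
D = -6138
D + T(R(-9)) = -6138 + 3 = -6135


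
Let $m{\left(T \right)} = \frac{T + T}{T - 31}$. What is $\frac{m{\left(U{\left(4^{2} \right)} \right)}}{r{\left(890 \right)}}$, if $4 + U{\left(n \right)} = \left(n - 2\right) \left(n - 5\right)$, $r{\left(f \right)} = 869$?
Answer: $\frac{300}{103411} \approx 0.002901$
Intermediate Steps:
$U{\left(n \right)} = -4 + \left(-5 + n\right) \left(-2 + n\right)$ ($U{\left(n \right)} = -4 + \left(n - 2\right) \left(n - 5\right) = -4 + \left(-2 + n\right) \left(-5 + n\right) = -4 + \left(-5 + n\right) \left(-2 + n\right)$)
$m{\left(T \right)} = \frac{2 T}{-31 + T}$
$\frac{m{\left(U{\left(4^{2} \right)} \right)}}{r{\left(890 \right)}} = \frac{2 \left(6 + \left(4^{2}\right)^{2} - 7 \cdot 4^{2}\right) \frac{1}{-31 + \left(6 + \left(4^{2}\right)^{2} - 7 \cdot 4^{2}\right)}}{869} = \frac{2 \left(6 + 16^{2} - 112\right)}{-31 + \left(6 + 16^{2} - 112\right)} \frac{1}{869} = \frac{2 \left(6 + 256 - 112\right)}{-31 + \left(6 + 256 - 112\right)} \frac{1}{869} = 2 \cdot 150 \frac{1}{-31 + 150} \cdot \frac{1}{869} = 2 \cdot 150 \cdot \frac{1}{119} \cdot \frac{1}{869} = \frac{300}{119} \cdot \frac{1}{869} = \frac{300}{103411}$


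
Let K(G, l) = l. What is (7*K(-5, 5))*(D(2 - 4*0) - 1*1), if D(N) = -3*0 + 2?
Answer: 35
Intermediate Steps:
D(N) = 2 (D(N) = 0 + 2 = 2)
(7*K(-5, 5))*(D(2 - 4*0) - 1*1) = (7*5)*(2 - 1*1) = 35*(2 - 1) = 35*1 = 35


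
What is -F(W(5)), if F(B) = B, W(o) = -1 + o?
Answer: -4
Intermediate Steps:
-F(W(5)) = -(-1 + 5) = -1*4 = -4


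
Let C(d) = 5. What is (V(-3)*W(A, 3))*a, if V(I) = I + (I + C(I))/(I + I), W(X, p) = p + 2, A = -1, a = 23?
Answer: -1150/3 ≈ -383.33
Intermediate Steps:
W(X, p) = 2 + p
V(I) = I + (5 + I)/(2*I) (V(I) = I + (I + 5)/(I + I) = I + (5 + I)/((2*I)) = I + (5 + I)*(1/(2*I)) = I + (5 + I)/(2*I))
(V(-3)*W(A, 3))*a = ((½ - 3 + (5/2)/(-3))*(2 + 3))*23 = ((½ - 3 + (5/2)*(-⅓))*5)*23 = ((½ - 3 - ⅚)*5)*23 = -10/3*5*23 = -50/3*23 = -1150/3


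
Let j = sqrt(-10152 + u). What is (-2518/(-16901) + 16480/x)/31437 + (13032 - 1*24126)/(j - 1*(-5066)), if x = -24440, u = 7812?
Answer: (-1808238*sqrt(65) + 200084606469499*I)/(36070502923*(-2533*I + 3*sqrt(65))) ≈ -2.1897 + 0.020909*I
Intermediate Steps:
j = 6*I*sqrt(65) (j = sqrt(-10152 + 7812) = sqrt(-2340) = 6*I*sqrt(65) ≈ 48.374*I)
(-2518/(-16901) + 16480/x)/31437 + (13032 - 1*24126)/(j - 1*(-5066)) = (-2518/(-16901) + 16480/(-24440))/31437 + (13032 - 1*24126)/(6*I*sqrt(65) - 1*(-5066)) = (-2518*(-1/16901) + 16480*(-1/24440))*(1/31437) + (13032 - 24126)/(6*I*sqrt(65) + 5066) = (2518/16901 - 412/611)*(1/31437) - 11094/(5066 + 6*I*sqrt(65)) = -5424714/10326511*1/31437 - 11094/(5066 + 6*I*sqrt(65)) = -602746/36070502923 - 11094/(5066 + 6*I*sqrt(65))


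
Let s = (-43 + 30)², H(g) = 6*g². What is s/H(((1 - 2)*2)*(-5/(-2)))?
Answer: 169/150 ≈ 1.1267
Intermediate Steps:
s = 169 (s = (-13)² = 169)
s/H(((1 - 2)*2)*(-5/(-2))) = 169/((6*(((1 - 2)*2)*(-5/(-2)))²)) = 169/((6*((-1*2)*(-5*(-½)))²)) = 169/((6*(-2*5/2)²)) = 169/((6*(-5)²)) = 169/((6*25)) = 169/150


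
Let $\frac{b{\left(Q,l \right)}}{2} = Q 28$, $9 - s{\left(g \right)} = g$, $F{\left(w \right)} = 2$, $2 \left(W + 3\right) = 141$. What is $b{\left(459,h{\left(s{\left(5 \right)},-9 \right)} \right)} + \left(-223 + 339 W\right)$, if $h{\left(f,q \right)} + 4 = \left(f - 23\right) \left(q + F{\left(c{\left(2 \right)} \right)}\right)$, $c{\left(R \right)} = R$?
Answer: $\frac{96727}{2} \approx 48364.0$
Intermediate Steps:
$W = \frac{135}{2}$ ($W = -3 + \frac{1}{2} \cdot 141 = -3 + \frac{141}{2} = \frac{135}{2} \approx 67.5$)
$s{\left(g \right)} = 9 - g$
$h{\left(f,q \right)} = -4 + \left(-23 + f\right) \left(2 + q\right)$ ($h{\left(f,q \right)} = -4 + \left(f - 23\right) \left(q + 2\right) = -4 + \left(-23 + f\right) \left(2 + q\right)$)
$b{\left(Q,l \right)} = 56 Q$ ($b{\left(Q,l \right)} = 2 Q 28 = 2 \cdot 28 Q = 56 Q$)
$b{\left(459,h{\left(s{\left(5 \right)},-9 \right)} \right)} + \left(-223 + 339 W\right) = 56 \cdot 459 + \left(-223 + 339 \cdot \frac{135}{2}\right) = 25704 + \left(-223 + \frac{45765}{2}\right) = 25704 + \frac{45319}{2} = \frac{96727}{2}$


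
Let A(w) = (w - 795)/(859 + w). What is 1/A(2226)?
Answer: 3085/1431 ≈ 2.1558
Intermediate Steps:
A(w) = (-795 + w)/(859 + w)
1/A(2226) = 1/((-795 + 2226)/(859 + 2226)) = 1/(1431/3085) = 3085/1431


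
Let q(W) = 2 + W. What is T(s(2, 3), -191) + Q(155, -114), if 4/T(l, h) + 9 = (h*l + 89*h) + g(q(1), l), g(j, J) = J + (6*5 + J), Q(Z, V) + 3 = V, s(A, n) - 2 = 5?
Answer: -2141221/18301 ≈ -117.00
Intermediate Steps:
s(A, n) = 7 (s(A, n) = 2 + 5 = 7)
Q(Z, V) = -3 + V
g(j, J) = 30 + 2*J (g(j, J) = J + (30 + J) = 30 + 2*J)
T(l, h) = 4/(21 + 2*l + 89*h + h*l) (T(l, h) = 4/(-9 + ((h*l + 89*h) + (30 + 2*l))) = 4/(-9 + ((89*h + h*l) + (30 + 2*l))) = 4/(-9 + (30 + 2*l + 89*h + h*l)) = 4/(21 + 2*l + 89*h + h*l))
T(s(2, 3), -191) + Q(155, -114) = 4/(21 + 2*7 + 89*(-191) - 191*7) + (-3 - 114) = 4/(21 + 14 - 16999 - 1337) - 117 = 4/(-18301) - 117 = 4*(-1/18301) - 117 = -4/18301 - 117 = -2141221/18301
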